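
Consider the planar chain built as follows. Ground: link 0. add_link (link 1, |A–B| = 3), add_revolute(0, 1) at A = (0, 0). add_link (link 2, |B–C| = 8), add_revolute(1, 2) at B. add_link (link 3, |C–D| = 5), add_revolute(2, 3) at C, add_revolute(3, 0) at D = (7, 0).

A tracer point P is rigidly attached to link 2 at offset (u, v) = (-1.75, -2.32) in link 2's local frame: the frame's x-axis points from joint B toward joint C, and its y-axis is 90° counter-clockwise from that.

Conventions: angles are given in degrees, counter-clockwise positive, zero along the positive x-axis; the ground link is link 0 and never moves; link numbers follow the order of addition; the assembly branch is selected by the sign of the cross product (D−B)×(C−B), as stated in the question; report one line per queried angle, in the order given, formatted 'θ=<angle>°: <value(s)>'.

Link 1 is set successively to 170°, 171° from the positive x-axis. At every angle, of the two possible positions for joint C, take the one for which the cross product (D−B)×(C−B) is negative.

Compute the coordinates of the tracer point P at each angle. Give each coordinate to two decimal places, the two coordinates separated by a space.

A=(0,0), D=(7.00,0)
θ=170°: B = A + 3.00·(cos170°, sin170°) = (-2.9544, 0.5209)
θ=170°: |BD| = 9.9680
θ=170°: circle(B,8.00) ∩ circle(D,5.00): a=6.9403, h=3.9790
θ=170°:   candidates: C₊=(4.1843,4.1318) cross=39.663; C₋=(3.7684,-3.8153) cross=-39.663
θ=170°:   branch - wants cross < 0 → take C=(3.7684,-3.8153) (cross=-39.663)
θ=170°: ex = (C−B)/|BC| = (0.8404,-0.5420); ey = (0.5420,0.8404)
θ=170°: P = B + -1.75·ex + -2.32·ey = (-5.6826,-0.4801)
θ=171°: B = A + 3.00·(cos171°, sin171°) = (-2.9631, 0.4693)
θ=171°: |BD| = 9.9741
θ=171°: circle(B,8.00) ∩ circle(D,5.00): a=6.9421, h=3.9758
θ=171°:   candidates: C₊=(4.1584,4.1141) cross=39.655; C₋=(3.7843,-3.8287) cross=-39.655
θ=171°:   branch - wants cross < 0 → take C=(3.7843,-3.8287) (cross=-39.655)
θ=171°: ex = (C−B)/|BC| = (0.8434,-0.5373); ey = (0.5373,0.8434)
θ=171°: P = B + -1.75·ex + -2.32·ey = (-5.6855,-0.5472)

θ=170°: -5.68 -0.48
θ=171°: -5.69 -0.55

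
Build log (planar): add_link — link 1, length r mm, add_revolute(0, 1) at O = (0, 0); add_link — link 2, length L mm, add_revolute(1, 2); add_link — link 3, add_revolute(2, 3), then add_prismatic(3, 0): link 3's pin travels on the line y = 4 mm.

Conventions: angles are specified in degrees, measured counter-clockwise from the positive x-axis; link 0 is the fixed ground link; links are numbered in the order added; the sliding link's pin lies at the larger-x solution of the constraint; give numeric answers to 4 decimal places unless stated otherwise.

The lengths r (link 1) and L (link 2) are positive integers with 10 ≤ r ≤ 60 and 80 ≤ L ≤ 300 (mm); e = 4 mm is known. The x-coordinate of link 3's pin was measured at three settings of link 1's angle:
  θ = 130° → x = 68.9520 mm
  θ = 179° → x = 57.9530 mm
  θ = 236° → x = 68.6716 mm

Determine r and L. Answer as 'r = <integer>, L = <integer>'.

constraint per measurement: (x − r cos θ)² + (r sin θ − e)² = L²
subtracting the θ₁ and θ₂ equations cancels the r² and L² terms:
r = (x₁² − x₂²) / (2[(x₁cos θ₁ + e sin θ₁) − (x₂cos θ₂ + e sin θ₂)]) = 41.9999 → r = 42
L² = (x₁ − r cos θ₁)² + (r sin θ₁ − e)² = 9999.9926 → L = 100.0000 → L = 100
check at θ₃=236°: x = 68.6716 (printed 68.6716) ✓

r = 42, L = 100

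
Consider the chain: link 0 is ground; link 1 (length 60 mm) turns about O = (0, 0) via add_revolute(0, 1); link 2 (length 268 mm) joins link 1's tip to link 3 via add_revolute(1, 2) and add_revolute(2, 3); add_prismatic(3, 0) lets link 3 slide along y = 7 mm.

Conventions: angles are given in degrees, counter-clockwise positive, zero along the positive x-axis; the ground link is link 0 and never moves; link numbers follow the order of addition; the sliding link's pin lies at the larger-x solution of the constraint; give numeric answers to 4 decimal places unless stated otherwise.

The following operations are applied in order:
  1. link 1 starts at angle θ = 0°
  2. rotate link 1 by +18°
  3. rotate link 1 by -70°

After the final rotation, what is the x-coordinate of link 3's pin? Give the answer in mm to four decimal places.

geometry: r = 60 mm, L = 268 mm, e = 7 mm; θ starts at 0°
rotate link 1 by +18°: θ ← 0° +18° = 18°
rotate link 1 by -70°: θ ← 18° -70° = -52°
crank pin P = (r cos θ, r sin θ) = (36.939689, -47.280645)
h = r sin θ − e = -47.280645 − 7 = -54.280645
x = r cos θ + √(L² − h²) = 36.939689 + 262.445445 = 299.385133

299.3851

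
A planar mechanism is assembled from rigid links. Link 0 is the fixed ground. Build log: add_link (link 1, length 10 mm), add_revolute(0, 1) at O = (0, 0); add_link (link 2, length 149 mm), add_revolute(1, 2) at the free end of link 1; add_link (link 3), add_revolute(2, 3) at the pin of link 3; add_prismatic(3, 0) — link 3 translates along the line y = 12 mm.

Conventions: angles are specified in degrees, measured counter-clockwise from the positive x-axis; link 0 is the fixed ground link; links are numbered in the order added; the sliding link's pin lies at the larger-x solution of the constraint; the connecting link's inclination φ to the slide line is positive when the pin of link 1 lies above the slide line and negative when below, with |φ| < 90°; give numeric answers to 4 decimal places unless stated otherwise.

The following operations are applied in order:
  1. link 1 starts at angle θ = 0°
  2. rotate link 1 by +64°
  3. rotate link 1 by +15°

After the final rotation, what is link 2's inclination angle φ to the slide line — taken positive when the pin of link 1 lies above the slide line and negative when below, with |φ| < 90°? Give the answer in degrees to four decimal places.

geometry: r = 10 mm, L = 149 mm, e = 12 mm; θ starts at 0°
rotate link 1 by +64°: θ ← 0° +64° = 64°
rotate link 1 by +15°: θ ← 64° +15° = 79°
h = r sin θ − e = 9.816272 − 12 = -2.183728
sin φ = h / L = -2.183728 / 149 = -0.01465589
φ = arcsin(-0.01465589) = -0.839751°

-0.8398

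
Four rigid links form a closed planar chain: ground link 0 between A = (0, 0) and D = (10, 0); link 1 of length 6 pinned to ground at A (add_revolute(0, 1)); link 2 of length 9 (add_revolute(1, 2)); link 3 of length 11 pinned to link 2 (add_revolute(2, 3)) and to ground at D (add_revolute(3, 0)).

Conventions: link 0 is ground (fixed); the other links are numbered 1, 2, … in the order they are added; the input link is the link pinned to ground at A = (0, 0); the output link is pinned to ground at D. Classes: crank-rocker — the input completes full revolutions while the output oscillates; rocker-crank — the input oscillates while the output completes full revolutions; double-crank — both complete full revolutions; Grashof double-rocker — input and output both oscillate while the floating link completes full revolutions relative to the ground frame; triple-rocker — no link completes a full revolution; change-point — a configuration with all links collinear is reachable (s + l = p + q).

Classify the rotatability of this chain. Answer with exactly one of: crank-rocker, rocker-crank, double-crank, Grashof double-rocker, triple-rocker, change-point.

lengths: ground=10, input=6, coupler=9, output=11
sorted: s=6 (shortest), l=11 (longest), p+q=19
s + l = 17 vs p + q = 19
s + l < p + q (Grashof) with shortest = input link → crank-rocker

crank-rocker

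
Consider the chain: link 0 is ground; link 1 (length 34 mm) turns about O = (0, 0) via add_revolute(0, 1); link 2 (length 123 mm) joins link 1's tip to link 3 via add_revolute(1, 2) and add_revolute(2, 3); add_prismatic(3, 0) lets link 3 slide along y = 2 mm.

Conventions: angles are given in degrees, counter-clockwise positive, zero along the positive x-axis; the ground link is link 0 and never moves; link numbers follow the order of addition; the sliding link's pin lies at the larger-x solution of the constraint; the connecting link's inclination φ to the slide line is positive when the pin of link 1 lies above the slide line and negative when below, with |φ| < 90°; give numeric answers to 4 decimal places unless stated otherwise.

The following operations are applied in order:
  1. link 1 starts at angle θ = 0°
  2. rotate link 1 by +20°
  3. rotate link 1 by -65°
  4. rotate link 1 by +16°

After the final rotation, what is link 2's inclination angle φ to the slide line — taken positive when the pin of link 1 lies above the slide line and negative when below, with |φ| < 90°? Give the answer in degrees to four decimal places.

geometry: r = 34 mm, L = 123 mm, e = 2 mm; θ starts at 0°
rotate link 1 by +20°: θ ← 0° +20° = 20°
rotate link 1 by -65°: θ ← 20° -65° = -45°
rotate link 1 by +16°: θ ← -45° +16° = -29°
h = r sin θ − e = -16.483527 − 2 = -18.483527
sin φ = h / L = -18.483527 / 123 = -0.15027258
φ = arcsin(-0.15027258) = -8.642723°

-8.6427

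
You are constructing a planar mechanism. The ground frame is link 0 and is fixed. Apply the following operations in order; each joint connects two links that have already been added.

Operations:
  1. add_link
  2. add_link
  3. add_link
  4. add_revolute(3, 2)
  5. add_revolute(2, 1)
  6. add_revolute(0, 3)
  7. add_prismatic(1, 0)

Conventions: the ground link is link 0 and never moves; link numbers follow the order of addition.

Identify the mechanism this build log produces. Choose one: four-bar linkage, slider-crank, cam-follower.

links: 4 (incl. ground); joints: 3 revolute, 1 prismatic, 0 higher (cam) pair, forming one closed loop
4 links, 3 revolutes + 1 prismatic in one loop → slider-crank

slider-crank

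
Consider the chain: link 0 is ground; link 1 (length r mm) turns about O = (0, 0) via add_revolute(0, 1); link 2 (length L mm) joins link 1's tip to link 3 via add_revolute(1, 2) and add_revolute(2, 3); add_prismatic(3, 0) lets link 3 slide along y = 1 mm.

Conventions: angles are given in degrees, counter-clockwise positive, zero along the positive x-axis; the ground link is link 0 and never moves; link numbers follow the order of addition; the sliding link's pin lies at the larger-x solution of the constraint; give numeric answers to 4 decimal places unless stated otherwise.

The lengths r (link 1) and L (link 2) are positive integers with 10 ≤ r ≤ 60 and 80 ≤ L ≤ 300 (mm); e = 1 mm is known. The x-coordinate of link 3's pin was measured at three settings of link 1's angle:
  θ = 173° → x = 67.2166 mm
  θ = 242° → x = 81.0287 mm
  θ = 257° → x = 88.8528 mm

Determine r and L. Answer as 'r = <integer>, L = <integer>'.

constraint per measurement: (x − r cos θ)² + (r sin θ − e)² = L²
subtracting the θ₁ and θ₂ equations cancels the r² and L² terms:
r = (x₁² − x₂²) / (2[(x₁cos θ₁ + e sin θ₁) − (x₂cos θ₂ + e sin θ₂)]) = 36.9999 → r = 37
L² = (x₁ − r cos θ₁)² + (r sin θ₁ − e)² = 10816.0057 → L = 104.0000 → L = 104
check at θ₃=257°: x = 88.8528 (printed 88.8528) ✓

r = 37, L = 104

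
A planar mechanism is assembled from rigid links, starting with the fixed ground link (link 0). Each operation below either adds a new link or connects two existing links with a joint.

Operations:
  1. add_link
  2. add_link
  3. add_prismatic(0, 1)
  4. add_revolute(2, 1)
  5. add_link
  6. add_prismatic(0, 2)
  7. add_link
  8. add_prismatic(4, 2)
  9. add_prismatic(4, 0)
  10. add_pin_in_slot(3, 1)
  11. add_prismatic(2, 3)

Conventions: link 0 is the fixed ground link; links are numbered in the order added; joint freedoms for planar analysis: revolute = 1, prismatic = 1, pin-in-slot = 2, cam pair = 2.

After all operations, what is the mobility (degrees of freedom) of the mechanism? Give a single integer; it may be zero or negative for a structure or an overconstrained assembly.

L=1 J1=0 J2=0
add link → L=2 J1=0 J2=0
add link → L=3 J1=0 J2=0
P@0,1 dof=1 J1 → L=3 J1=1 J2=0
R@2,1 dof=1 J1 → L=3 J1=2 J2=0
add link → L=4 J1=2 J2=0
P@0,2 dof=1 J1 → L=4 J1=3 J2=0
add link → L=5 J1=3 J2=0
P@4,2 dof=1 J1 → L=5 J1=4 J2=0
P@4,0 dof=1 J1 → L=5 J1=5 J2=0
PS@3,1 dof=2 J2 → L=5 J1=5 J2=1
P@2,3 dof=1 J1 → L=5 J1=6 J2=1
M=3(L−1)−2J1−J2=3·4−2·6−1=-1

M = -1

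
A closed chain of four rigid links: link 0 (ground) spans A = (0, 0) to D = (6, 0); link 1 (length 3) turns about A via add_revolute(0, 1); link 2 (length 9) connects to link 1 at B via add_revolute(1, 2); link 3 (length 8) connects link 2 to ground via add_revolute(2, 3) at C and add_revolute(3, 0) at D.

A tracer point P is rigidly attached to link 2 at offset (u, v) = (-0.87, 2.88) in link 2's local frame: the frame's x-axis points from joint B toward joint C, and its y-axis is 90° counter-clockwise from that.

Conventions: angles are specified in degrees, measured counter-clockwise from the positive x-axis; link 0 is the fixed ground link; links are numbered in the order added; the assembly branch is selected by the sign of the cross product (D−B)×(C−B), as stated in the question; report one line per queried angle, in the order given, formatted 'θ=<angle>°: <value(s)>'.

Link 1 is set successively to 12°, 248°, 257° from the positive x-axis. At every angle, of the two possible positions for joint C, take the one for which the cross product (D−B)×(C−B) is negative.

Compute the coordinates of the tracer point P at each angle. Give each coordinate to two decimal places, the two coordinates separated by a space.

A=(0,0), D=(6.00,0)
θ=12°: B = A + 3.00·(cos12°, sin12°) = (2.9344, 0.6237)
θ=12°: |BD| = 3.1284
θ=12°: circle(B,9.00) ∩ circle(D,8.00): a=4.2813, h=7.9165
θ=12°:   candidates: C₊=(8.7081,7.5277) cross=24.766; C₋=(5.5513,-7.9874) cross=-24.766
θ=12°:   branch - wants cross < 0 → take C=(5.5513,-7.9874) (cross=-24.766)
θ=12°: ex = (C−B)/|BC| = (0.2908,-0.9568); ey = (0.9568,0.2908)
θ=12°: P = B + -0.87·ex + 2.88·ey = (5.4370,2.2936)
θ=248°: B = A + 3.00·(cos248°, sin248°) = (-1.1238, -2.7816)
θ=248°: |BD| = 7.6476
θ=248°: circle(B,9.00) ∩ circle(D,8.00): a=4.9353, h=7.5262
θ=248°:   candidates: C₊=(0.7360,6.0242) cross=57.557; C₋=(6.2108,-7.9972) cross=-57.557
θ=248°:   branch - wants cross < 0 → take C=(6.2108,-7.9972) (cross=-57.557)
θ=248°: ex = (C−B)/|BC| = (0.8150,-0.5795); ey = (0.5795,0.8150)
θ=248°: P = B + -0.87·ex + 2.88·ey = (-0.1638,0.0697)
θ=257°: B = A + 3.00·(cos257°, sin257°) = (-0.6749, -2.9231)
θ=257°: |BD| = 7.2869
θ=257°: circle(B,9.00) ∩ circle(D,8.00): a=4.8099, h=7.6069
θ=257°:   candidates: C₊=(0.6796,5.9744) cross=55.430; C₋=(6.7826,-7.9616) cross=-55.430
θ=257°:   branch - wants cross < 0 → take C=(6.7826,-7.9616) (cross=-55.430)
θ=257°: ex = (C−B)/|BC| = (0.8286,-0.5598); ey = (0.5598,0.8286)
θ=257°: P = B + -0.87·ex + 2.88·ey = (0.2166,-0.0497)

θ=12°: 5.44 2.29
θ=248°: -0.16 0.07
θ=257°: 0.22 -0.05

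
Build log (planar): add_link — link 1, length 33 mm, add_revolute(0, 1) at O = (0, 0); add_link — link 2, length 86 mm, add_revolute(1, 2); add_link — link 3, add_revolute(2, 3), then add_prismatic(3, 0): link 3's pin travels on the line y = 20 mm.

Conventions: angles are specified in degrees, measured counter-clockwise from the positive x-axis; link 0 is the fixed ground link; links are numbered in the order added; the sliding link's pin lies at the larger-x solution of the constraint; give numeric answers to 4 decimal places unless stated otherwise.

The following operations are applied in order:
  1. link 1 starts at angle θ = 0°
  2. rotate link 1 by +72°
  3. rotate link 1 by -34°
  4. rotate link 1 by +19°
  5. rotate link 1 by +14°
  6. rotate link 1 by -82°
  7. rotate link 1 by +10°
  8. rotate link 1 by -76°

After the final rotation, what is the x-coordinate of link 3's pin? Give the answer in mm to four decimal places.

geometry: r = 33 mm, L = 86 mm, e = 20 mm; θ starts at 0°
rotate link 1 by +72°: θ ← 0° +72° = 72°
rotate link 1 by -34°: θ ← 72° -34° = 38°
rotate link 1 by +19°: θ ← 38° +19° = 57°
rotate link 1 by +14°: θ ← 57° +14° = 71°
rotate link 1 by -82°: θ ← 71° -82° = -11°
rotate link 1 by +10°: θ ← -11° +10° = -1°
rotate link 1 by -76°: θ ← -1° -76° = -77°
crank pin P = (r cos θ, r sin θ) = (7.423385, -32.154212)
h = r sin θ − e = -32.154212 − 20 = -52.154212
x = r cos θ + √(L² − h²) = 7.423385 + 68.380832 = 75.804217

75.8042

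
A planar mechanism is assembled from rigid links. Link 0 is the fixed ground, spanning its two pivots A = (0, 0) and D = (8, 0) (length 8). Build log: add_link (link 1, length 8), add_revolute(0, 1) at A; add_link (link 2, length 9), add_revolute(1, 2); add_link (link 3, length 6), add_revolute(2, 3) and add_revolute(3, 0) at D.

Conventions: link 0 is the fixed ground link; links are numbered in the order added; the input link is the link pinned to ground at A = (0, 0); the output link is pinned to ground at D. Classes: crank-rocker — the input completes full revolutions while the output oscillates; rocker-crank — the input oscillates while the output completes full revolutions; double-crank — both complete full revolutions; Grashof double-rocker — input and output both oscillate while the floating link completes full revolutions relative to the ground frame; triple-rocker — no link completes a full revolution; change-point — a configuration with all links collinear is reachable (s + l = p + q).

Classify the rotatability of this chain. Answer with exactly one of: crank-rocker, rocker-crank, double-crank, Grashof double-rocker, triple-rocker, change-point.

lengths: ground=8, input=8, coupler=9, output=6
sorted: s=6 (shortest), l=9 (longest), p+q=16
s + l = 15 vs p + q = 16
s + l < p + q (Grashof) with shortest = output link → rocker-crank

rocker-crank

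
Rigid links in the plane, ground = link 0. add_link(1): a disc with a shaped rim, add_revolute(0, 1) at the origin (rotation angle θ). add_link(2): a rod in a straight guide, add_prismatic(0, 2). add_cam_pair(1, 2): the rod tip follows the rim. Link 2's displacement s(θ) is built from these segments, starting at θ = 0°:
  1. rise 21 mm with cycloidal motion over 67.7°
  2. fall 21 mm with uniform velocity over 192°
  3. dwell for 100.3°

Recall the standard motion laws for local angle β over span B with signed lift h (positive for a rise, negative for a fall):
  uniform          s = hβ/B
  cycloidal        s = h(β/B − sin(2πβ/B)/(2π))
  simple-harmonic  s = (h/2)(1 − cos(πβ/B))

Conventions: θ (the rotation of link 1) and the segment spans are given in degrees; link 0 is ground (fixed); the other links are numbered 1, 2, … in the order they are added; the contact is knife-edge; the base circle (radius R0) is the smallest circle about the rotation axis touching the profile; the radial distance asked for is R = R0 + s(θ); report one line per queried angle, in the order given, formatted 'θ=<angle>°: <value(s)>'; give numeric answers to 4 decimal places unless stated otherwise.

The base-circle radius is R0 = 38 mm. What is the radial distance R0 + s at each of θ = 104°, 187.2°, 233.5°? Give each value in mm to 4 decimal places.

segment 1 (0° to 67.7°, cycloidal, h = 21) is passed completely: s = 0.0000 + (21) = 21.0000
θ = 104° falls in segment 2 (67.7° to 259.7°, uniform, h = -21): β = 104 − 67.7 = 36.3°, B = 192°; Δs = -21·36.3/192 = -3.9703; s = 21.0000 − 3.9703 = 17.0297
θ = 187.2° falls in segment 2 (67.7° to 259.7°, uniform, h = -21): β = 187.2 − 67.7 = 119.5°, B = 192°; Δs = -21·119.5/192 = -13.0703; s = 21.0000 − 13.0703 = 7.9297
θ = 233.5° falls in segment 2 (67.7° to 259.7°, uniform, h = -21): β = 233.5 − 67.7 = 165.8°, B = 192°; Δs = -21·165.8/192 = -18.1344; s = 21.0000 − 18.1344 = 2.8656
θ=104°: R = R0 + s = 38 + 17.0297 = 55.0297
θ=187.2°: R = R0 + s = 38 + 7.9297 = 45.9297
θ=233.5°: R = R0 + s = 38 + 2.8656 = 40.8656

θ=104°: 55.0297
θ=187.2°: 45.9297
θ=233.5°: 40.8656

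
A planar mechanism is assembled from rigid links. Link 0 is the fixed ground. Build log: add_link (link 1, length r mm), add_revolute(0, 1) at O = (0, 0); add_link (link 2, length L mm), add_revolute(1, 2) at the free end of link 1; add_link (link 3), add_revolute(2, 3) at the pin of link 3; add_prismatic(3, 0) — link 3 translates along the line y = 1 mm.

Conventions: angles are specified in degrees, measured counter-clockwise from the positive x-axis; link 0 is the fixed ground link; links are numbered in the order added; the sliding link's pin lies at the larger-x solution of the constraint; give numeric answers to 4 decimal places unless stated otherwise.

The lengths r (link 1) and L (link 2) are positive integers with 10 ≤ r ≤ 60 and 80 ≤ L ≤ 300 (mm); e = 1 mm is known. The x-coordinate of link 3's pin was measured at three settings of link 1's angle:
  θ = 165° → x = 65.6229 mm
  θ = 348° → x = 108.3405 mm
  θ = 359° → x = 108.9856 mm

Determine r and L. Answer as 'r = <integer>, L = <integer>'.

constraint per measurement: (x − r cos θ)² + (r sin θ − e)² = L²
subtracting the θ₁ and θ₂ equations cancels the r² and L² terms:
r = (x₁² − x₂²) / (2[(x₁cos θ₁ + e sin θ₁) − (x₂cos θ₂ + e sin θ₂)]) = 22.0000 → r = 22
L² = (x₁ − r cos θ₁)² + (r sin θ₁ − e)² = 7568.9985 → L = 87.0000 → L = 87
check at θ₃=359°: x = 108.9856 (printed 108.9856) ✓

r = 22, L = 87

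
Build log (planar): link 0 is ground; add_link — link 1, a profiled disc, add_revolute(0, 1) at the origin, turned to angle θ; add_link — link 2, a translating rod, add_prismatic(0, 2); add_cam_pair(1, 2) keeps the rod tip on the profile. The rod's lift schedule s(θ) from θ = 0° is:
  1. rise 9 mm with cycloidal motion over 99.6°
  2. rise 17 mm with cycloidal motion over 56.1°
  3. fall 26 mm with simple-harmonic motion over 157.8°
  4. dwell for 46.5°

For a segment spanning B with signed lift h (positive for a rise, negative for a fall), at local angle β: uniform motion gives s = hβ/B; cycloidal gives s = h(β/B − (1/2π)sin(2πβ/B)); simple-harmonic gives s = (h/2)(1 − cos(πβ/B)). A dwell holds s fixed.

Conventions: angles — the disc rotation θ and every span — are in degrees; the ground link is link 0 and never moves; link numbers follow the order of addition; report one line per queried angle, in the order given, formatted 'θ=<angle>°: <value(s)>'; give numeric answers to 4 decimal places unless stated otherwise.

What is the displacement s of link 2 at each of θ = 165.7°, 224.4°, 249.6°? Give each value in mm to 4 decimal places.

seg 1 [0°–99.6°] cycloidal, h=9: full span → s += 9 → s = 9.0000
seg 2 [99.6°–155.7°] cycloidal, h=17: full span → s += 17 → s = 26.0000
seg 3 [155.7°–313.5°] simple-harmonic, h=-26: θ=165.7° here. β=10, B=157.8. -26/2·(1 − cos(π·0.0634)) = -0.2568 → s = 25.7432
seg 3 [155.7°–313.5°] simple-harmonic, h=-26: θ=224.4° here. β=68.7, B=157.8. -26/2·(1 − cos(π·0.4354)) = -10.3782 → s = 15.6218
seg 3 [155.7°–313.5°] simple-harmonic, h=-26: θ=249.6° here. β=93.9, B=157.8. -26/2·(1 − cos(π·0.5951)) = -16.8248 → s = 9.1752

θ=165.7°: 25.7432
θ=224.4°: 15.6218
θ=249.6°: 9.1752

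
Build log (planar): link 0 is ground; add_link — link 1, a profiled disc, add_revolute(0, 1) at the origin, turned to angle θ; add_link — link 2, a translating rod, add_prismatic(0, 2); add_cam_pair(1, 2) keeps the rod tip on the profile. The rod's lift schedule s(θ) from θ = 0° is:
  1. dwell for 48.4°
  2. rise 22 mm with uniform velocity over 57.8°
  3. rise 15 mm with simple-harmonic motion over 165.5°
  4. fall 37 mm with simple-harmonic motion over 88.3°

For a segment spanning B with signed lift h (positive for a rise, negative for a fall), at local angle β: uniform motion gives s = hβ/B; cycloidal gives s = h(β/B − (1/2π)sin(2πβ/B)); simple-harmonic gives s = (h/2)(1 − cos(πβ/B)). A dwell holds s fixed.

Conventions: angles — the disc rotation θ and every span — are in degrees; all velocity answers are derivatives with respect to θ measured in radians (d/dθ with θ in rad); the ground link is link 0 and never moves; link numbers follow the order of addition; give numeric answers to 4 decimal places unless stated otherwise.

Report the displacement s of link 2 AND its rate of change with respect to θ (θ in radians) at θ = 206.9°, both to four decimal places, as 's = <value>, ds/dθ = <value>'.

seg 1 [0°–48.4°] dwell: s stays 0.0000
seg 2 [48.4°–106.2°] uniform, h=22: full span → s += 22 → s = 22.0000
seg 3 [106.2°–271.7°] simple-harmonic, h=15: θ=206.9° here. β=100.7, B=165.5. 15/2·(1 − cos(π·0.6085)) = 10.0063 → s = 32.0063
velocity in seg [106.2°–271.7°] (simple-harmonic), θ in radians: β = 100.7° = 1.7575 rad, B = 165.5° = 2.8885 rad; ds/dθ = (πh/(2B)) sin(πβ/B) = (π·15/(2·2.8885)) sin(π·0.6085) = 7.688143 mm/rad

s = 32.0063, ds/dθ = 7.6881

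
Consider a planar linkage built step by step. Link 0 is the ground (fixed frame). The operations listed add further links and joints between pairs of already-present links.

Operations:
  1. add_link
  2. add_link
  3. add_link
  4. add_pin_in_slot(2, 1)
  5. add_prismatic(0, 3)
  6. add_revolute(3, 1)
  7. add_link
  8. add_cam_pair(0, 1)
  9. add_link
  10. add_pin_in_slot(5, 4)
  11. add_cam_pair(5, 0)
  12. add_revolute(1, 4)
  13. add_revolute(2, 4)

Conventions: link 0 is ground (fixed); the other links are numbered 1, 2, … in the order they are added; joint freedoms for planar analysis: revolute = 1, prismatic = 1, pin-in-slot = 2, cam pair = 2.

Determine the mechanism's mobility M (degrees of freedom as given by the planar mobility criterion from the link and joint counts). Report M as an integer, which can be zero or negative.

ground; <1,0,0>
#1 <2,0,0>
#2 <3,0,0>
#3 <4,0,0>
PS:2↔1 J2 <4,0,1>
P:0↔3 J1 <4,1,1>
R:3↔1 J1 <4,2,1>
#4 <5,2,1>
C:0↔1 J2 <5,2,2>
#5 <6,2,2>
PS:5↔4 J2 <6,2,3>
C:5↔0 J2 <6,2,4>
R:1↔4 J1 <6,3,4>
R:2↔4 J1 <6,4,4>
3×5 − 2×4 − 1×4 = 3

M = 3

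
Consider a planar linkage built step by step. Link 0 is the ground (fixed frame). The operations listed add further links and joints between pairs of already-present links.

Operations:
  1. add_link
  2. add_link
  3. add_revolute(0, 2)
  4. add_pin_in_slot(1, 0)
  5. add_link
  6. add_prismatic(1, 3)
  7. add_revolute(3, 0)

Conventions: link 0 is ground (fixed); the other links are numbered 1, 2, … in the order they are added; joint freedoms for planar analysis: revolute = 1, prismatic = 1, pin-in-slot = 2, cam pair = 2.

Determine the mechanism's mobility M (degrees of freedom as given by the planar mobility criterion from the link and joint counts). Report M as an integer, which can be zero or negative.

link 0 = ground. State L|J1|J2 = 1|0|0
+link1  2|0|0
+link2  3|0|0
R(0,2) f=1→J1  3|1|0
PS(1,0) f=2→J2  3|1|1
+link3  4|1|1
P(1,3) f=1→J1  4|2|1
R(3,0) f=1→J1  4|3|1
M = 3(4−1)−2·3−1 = 9−6−1 = 2

M = 2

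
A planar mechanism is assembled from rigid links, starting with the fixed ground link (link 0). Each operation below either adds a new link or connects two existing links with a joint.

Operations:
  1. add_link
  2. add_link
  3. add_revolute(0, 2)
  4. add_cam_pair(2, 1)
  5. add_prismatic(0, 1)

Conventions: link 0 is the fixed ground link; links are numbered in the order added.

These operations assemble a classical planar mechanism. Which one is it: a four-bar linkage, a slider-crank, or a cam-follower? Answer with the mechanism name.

links: 3 (incl. ground); joints: 1 revolute, 1 prismatic, 1 higher (cam) pair, forming one closed loop
3 links, revolute + prismatic + higher pair in one loop → cam-follower

cam-follower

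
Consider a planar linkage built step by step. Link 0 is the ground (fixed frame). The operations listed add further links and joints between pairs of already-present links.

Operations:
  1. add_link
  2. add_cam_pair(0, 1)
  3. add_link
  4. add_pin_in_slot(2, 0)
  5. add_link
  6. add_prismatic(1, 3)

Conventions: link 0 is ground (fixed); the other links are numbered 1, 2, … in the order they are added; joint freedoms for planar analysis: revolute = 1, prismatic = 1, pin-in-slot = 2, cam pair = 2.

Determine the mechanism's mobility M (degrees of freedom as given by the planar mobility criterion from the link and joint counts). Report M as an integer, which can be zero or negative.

ground; <1,0,0>
#1 <2,0,0>
C:0↔1 J2 <2,0,1>
#2 <3,0,1>
PS:2↔0 J2 <3,0,2>
#3 <4,0,2>
P:1↔3 J1 <4,1,2>
3×3 − 2×1 − 1×2 = 5

M = 5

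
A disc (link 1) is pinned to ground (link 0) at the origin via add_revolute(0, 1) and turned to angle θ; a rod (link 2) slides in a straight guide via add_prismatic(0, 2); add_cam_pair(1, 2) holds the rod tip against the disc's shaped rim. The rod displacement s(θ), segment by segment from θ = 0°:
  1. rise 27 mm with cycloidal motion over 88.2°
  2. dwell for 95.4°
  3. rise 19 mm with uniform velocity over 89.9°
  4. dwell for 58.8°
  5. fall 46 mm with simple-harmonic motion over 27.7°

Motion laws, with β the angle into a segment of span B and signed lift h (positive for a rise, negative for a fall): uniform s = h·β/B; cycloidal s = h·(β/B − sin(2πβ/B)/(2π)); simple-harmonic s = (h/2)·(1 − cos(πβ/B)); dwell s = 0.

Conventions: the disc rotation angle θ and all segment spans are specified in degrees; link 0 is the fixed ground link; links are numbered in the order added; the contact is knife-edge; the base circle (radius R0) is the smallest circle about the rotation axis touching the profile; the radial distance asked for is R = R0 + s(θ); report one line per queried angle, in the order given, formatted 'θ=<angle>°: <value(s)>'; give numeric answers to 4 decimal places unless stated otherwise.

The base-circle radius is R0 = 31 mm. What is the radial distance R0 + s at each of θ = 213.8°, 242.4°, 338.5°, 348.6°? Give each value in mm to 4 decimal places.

segment 1 (0° to 88.2°, cycloidal, h = 27) is passed completely: s = 0.0000 + (27) = 27.0000
segment 2 (88.2° to 183.6°, dwell): s unchanged at 27.0000
θ = 213.8° falls in segment 3 (183.6° to 273.5°, uniform, h = 19): β = 213.8 − 183.6 = 30.2°, B = 89.9°; Δs = 19·30.2/89.9 = 6.3826; s = 27.0000 + 6.3826 = 33.3826
θ = 242.4° falls in segment 3 (183.6° to 273.5°, uniform, h = 19): β = 242.4 − 183.6 = 58.8°, B = 89.9°; Δs = 19·58.8/89.9 = 12.4271; s = 27.0000 + 12.4271 = 39.4271
segment 3 (183.6° to 273.5°, uniform, h = 19) is passed completely: s = 27.0000 + (19) = 46.0000
segment 4 (273.5° to 332.3°, dwell): s unchanged at 46.0000
θ = 338.5° falls in segment 5 (332.3° to 360°, simple-harmonic, h = -46): β = 338.5 − 332.3 = 6.2°, B = 27.7°; Δs = -46/2·(1 − cos(π·0.2238)) = -5.4557; s = 46.0000 − 5.4557 = 40.5443
θ = 348.6° falls in segment 5 (332.3° to 360°, simple-harmonic, h = -46): β = 348.6 − 332.3 = 16.3°, B = 27.7°; Δs = -46/2·(1 − cos(π·0.5884)) = -29.3090; s = 46.0000 − 29.3090 = 16.6910
θ=213.8°: R = R0 + s = 31 + 33.3826 = 64.3826
θ=242.4°: R = R0 + s = 31 + 39.4271 = 70.4271
θ=338.5°: R = R0 + s = 31 + 40.5443 = 71.5443
θ=348.6°: R = R0 + s = 31 + 16.6910 = 47.6910

θ=213.8°: 64.3826
θ=242.4°: 70.4271
θ=338.5°: 71.5443
θ=348.6°: 47.6910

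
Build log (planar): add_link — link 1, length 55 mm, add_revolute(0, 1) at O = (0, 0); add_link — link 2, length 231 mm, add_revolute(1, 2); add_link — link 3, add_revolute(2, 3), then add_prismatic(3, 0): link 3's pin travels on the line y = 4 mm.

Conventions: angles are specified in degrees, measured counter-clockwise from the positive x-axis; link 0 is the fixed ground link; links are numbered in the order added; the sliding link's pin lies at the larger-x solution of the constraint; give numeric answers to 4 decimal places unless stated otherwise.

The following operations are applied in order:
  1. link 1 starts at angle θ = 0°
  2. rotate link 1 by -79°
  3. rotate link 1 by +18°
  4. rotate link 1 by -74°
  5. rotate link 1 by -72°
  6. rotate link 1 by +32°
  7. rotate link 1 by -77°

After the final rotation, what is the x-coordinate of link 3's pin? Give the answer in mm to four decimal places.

geometry: r = 55 mm, L = 231 mm, e = 4 mm; θ starts at 0°
rotate link 1 by -79°: θ ← 0° -79° = -79°
rotate link 1 by +18°: θ ← -79° +18° = -61°
rotate link 1 by -74°: θ ← -61° -74° = -135°
rotate link 1 by -72°: θ ← -135° -72° = -207°
rotate link 1 by +32°: θ ← -207° +32° = -175°
rotate link 1 by -77°: θ ← -175° -77° = -252°
crank pin P = (r cos θ, r sin θ) = (-16.995935, 52.308108)
h = r sin θ − e = 52.308108 − 4 = 48.308108
x = r cos θ + √(L² − h²) = -16.995935 + 225.892290 = 208.896355

208.8964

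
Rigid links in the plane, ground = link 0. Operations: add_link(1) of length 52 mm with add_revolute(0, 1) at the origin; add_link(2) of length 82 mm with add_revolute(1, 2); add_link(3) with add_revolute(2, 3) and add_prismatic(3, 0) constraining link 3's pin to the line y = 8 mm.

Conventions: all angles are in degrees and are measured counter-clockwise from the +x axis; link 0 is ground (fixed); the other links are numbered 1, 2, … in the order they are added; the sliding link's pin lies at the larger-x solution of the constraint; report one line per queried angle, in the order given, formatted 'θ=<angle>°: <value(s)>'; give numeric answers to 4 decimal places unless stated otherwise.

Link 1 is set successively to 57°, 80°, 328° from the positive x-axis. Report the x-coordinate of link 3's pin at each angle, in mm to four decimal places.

geometry: r = 52 mm, L = 82 mm, e = 8 mm
θ=57°: crank pin P = (r cos θ, r sin θ) = (28.321230, 43.610870)
θ=57°: h = r sin θ − e = 43.610870 − 8 = 35.610870
θ=57°: x = r cos θ + √(L² − h²) = 28.321230 + 73.863834 = 102.185064
θ=80°: crank pin P = (r cos θ, r sin θ) = (9.029705, 51.210003)
θ=80°: h = r sin θ − e = 51.210003 − 8 = 43.210003
θ=80°: x = r cos θ + √(L² − h²) = 9.029705 + 69.691432 = 78.721137
θ=328°: crank pin P = (r cos θ, r sin θ) = (44.098501, -27.555802)
θ=328°: h = r sin θ − e = -27.555802 − 8 = -35.555802
θ=328°: x = r cos θ + √(L² − h²) = 44.098501 + 73.890358 = 117.988859

θ=57°: 102.1851
θ=80°: 78.7211
θ=328°: 117.9889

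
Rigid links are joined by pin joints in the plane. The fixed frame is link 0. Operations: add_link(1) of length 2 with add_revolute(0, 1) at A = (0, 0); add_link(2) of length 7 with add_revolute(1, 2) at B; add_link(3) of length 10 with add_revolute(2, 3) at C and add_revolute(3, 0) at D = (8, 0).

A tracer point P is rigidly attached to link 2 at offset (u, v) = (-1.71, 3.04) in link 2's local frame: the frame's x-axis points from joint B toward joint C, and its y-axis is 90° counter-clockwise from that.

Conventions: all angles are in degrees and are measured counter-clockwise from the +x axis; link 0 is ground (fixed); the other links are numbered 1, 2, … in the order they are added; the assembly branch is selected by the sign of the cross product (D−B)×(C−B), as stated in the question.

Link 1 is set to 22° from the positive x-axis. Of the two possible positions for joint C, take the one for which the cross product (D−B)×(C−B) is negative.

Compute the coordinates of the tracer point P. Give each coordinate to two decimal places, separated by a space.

A=(0,0), D=(8.00,0)
B = A + 2.00·(cos22°, sin22°) = (1.8544, 0.7492)
|BD| = 6.1911
circle(B,7.00) ∩ circle(D,10.00): a=-1.0232, h=6.9248
  candidates: C₊=(1.6767,7.7470) cross=42.872; C₋=(0.0007,-6.0009) cross=-42.872
  branch - wants cross < 0 → take C=(0.0007,-6.0009) (cross=-42.872)
ex = (C−B)/|BC| = (-0.2648,-0.9643); ey = (0.9643,-0.2648)
P = B + -1.71·ex + 3.04·ey = (5.2387,1.5931)

5.24 1.59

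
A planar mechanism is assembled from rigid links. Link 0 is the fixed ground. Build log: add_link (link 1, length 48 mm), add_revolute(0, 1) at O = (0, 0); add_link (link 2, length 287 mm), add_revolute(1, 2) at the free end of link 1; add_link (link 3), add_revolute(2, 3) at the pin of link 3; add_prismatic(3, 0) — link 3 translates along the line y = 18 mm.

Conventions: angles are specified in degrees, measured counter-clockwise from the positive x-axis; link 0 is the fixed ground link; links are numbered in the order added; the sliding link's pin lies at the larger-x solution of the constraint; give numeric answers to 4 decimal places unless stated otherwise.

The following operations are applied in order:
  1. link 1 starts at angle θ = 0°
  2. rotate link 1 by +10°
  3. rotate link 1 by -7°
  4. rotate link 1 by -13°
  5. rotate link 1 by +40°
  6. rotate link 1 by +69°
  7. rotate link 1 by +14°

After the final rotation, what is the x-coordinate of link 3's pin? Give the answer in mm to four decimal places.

geometry: r = 48 mm, L = 287 mm, e = 18 mm; θ starts at 0°
rotate link 1 by +10°: θ ← 0° +10° = 10°
rotate link 1 by -7°: θ ← 10° -7° = 3°
rotate link 1 by -13°: θ ← 3° -13° = -10°
rotate link 1 by +40°: θ ← -10° +40° = 30°
rotate link 1 by +69°: θ ← 30° +69° = 99°
rotate link 1 by +14°: θ ← 99° +14° = 113°
crank pin P = (r cos θ, r sin θ) = (-18.755094, 44.184233)
h = r sin θ − e = 44.184233 − 18 = 26.184233
x = r cos θ + √(L² − h²) = -18.755094 + 285.803054 = 267.047960

267.0480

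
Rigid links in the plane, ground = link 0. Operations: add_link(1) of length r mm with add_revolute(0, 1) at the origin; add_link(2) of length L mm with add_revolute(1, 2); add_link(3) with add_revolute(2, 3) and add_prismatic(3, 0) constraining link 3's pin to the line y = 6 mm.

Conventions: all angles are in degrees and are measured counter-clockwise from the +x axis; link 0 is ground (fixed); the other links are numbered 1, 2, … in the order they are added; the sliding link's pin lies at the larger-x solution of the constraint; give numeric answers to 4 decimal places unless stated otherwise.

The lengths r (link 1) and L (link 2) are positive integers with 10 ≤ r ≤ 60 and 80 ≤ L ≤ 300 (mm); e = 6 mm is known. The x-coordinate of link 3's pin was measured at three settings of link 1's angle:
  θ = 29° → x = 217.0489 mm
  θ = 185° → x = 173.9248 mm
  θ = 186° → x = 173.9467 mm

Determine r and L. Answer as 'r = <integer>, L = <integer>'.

constraint per measurement: (x − r cos θ)² + (r sin θ − e)² = L²
subtracting the θ₁ and θ₂ equations cancels the r² and L² terms:
r = (x₁² − x₂²) / (2[(x₁cos θ₁ + e sin θ₁) − (x₂cos θ₂ + e sin θ₂)]) = 23.0000 → r = 23
L² = (x₁ − r cos θ₁)² + (r sin θ₁ − e)² = 38808.9962 → L = 197.0000 → L = 197
check at θ₃=186°: x = 173.9467 (printed 173.9467) ✓

r = 23, L = 197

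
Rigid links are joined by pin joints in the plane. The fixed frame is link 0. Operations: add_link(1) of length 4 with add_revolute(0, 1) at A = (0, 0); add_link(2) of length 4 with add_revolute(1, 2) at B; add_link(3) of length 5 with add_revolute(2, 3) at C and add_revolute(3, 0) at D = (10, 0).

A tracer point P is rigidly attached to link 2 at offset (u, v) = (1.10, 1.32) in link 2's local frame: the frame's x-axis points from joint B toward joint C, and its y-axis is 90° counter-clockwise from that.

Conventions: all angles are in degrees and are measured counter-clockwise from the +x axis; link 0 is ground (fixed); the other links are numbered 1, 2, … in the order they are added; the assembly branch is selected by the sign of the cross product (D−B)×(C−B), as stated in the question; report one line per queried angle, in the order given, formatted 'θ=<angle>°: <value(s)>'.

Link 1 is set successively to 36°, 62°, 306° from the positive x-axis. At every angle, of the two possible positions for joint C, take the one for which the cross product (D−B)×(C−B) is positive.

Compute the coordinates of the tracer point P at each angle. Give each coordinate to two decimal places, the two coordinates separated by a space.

A=(0,0), D=(10.00,0)
θ=36°: B = A + 4.00·(cos36°, sin36°) = (3.2361, 2.3511)
θ=36°: |BD| = 7.1609
θ=36°: circle(B,4.00) ∩ circle(D,5.00): a=2.9520, h=2.6992
θ=36°:   candidates: C₊=(6.9107,3.9314) cross=19.328; C₋=(5.1382,-1.1676) cross=-19.328
θ=36°:   branch + wants cross > 0 → take C=(6.9107,3.9314) (cross=19.328)
θ=36°: ex = (C−B)/|BC| = (0.9187,0.3951); ey = (-0.3951,0.9187)
θ=36°: P = B + 1.10·ex + 1.32·ey = (3.7251,3.9983)
θ=62°: B = A + 4.00·(cos62°, sin62°) = (1.8779, 3.5318)
θ=62°: |BD| = 8.8568
θ=62°: circle(B,4.00) ∩ circle(D,5.00): a=3.9203, h=0.7945
θ=62°:   candidates: C₊=(5.7898,2.6971) cross=7.037; C₋=(5.1562,1.2399) cross=-7.037
θ=62°:   branch + wants cross > 0 → take C=(5.7898,2.6971) (cross=7.037)
θ=62°: ex = (C−B)/|BC| = (0.9780,-0.2087); ey = (0.2087,0.9780)
θ=62°: P = B + 1.10·ex + 1.32·ey = (3.2291,4.5932)
θ=306°: B = A + 4.00·(cos306°, sin306°) = (2.3511, -3.2361)
θ=306°: |BD| = 8.3053
θ=306°: circle(B,4.00) ∩ circle(D,5.00): a=3.6108, h=1.7211
θ=306°:   candidates: C₊=(5.0060,-0.2441) cross=14.294; C₋=(6.3472,-3.4142) cross=-14.294
θ=306°:   branch + wants cross > 0 → take C=(5.0060,-0.2441) (cross=14.294)
θ=306°: ex = (C−B)/|BC| = (0.6637,0.7480); ey = (-0.7480,0.6637)
θ=306°: P = B + 1.10·ex + 1.32·ey = (2.0939,-1.5372)

θ=36°: 3.73 4.00
θ=62°: 3.23 4.59
θ=306°: 2.09 -1.54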